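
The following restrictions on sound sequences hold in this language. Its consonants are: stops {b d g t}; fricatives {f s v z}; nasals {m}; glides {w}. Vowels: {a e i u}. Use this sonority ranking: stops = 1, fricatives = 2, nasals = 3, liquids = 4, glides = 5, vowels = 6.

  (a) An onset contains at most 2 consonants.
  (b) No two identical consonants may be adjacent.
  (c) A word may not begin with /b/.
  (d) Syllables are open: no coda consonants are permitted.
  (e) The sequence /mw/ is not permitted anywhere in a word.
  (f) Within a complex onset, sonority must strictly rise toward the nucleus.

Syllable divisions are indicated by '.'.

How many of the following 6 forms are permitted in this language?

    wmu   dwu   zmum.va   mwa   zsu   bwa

1

wmu — violates constraint (f): syllable 1 onset /wm/: /w/ (glide, 5) → /m/ (nasal, 3) does not rise → not permitted
dwu — σ1 onset /dw/ (1→5 rises), coda /∅/ ok → permitted
zmum.va — violates constraint (d): syllable 1 coda /m/ has 1 consonant (> 0) → not permitted
mwa — violates constraint (e): contains banned sequence /mw/ → not permitted
zsu — violates constraint (f): syllable 1 onset /zs/: /z/ (fricative, 2) → /s/ (fricative, 2) does not rise → not permitted
bwa — violates constraint (c): word begins with /b/ → not permitted
Permitted: dwu → 1.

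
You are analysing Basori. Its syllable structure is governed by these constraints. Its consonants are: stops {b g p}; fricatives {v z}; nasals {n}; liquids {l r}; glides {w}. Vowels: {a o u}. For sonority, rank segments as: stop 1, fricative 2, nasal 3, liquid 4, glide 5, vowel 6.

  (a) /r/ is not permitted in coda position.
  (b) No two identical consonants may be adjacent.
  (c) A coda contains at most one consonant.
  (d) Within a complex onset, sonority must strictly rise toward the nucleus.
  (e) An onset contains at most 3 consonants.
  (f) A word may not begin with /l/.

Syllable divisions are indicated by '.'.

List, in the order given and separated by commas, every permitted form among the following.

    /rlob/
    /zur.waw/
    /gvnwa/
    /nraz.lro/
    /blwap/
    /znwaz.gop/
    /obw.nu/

/rlob/ — violates constraint (d): syllable 1 onset /rl/: /r/ (liquid, 4) → /l/ (liquid, 4) does not rise → not permitted
/zur.waw/ — violates constraint (a): syllable 1 coda contains /r/ → not permitted
/gvnwa/ — violates constraint (e): syllable 1 onset /gvnw/ has 4 consonants (> 3) → not permitted
/nraz.lro/ — violates constraint (d): syllable 2 onset /lr/: /l/ (liquid, 4) → /r/ (liquid, 4) does not rise → not permitted
/blwap/ — σ1 onset /blw/ (1→4→5 rises), coda /p/ ok → permitted
/znwaz.gop/ — σ1 onset /znw/ (2→3→5 rises), coda /z/ ok; σ2 onset /g/, coda /p/ ok → permitted
/obw.nu/ — violates constraint (c): syllable 1 coda /bw/ has 2 consonants (> 1) → not permitted

/blwap/, /znwaz.gop/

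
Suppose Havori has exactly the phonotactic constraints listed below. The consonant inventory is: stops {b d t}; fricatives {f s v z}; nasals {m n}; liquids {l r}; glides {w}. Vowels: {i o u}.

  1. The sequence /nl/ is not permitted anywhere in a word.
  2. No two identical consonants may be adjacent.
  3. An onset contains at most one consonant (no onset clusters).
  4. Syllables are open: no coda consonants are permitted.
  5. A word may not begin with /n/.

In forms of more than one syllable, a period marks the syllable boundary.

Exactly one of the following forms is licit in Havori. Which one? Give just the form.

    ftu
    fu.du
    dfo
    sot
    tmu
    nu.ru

ftu — violates constraint 3: syllable 1 onset /ft/ has 2 consonants (> 1) → illicit
fu.du — σ1 onset /f/, coda /∅/ ok; σ2 onset /d/, coda /∅/ ok → licit
dfo — violates constraint 3: syllable 1 onset /df/ has 2 consonants (> 1) → illicit
sot — violates constraint 4: syllable 1 coda /t/ has 1 consonant (> 0) → illicit
tmu — violates constraint 3: syllable 1 onset /tm/ has 2 consonants (> 1) → illicit
nu.ru — violates constraint 5: word begins with /n/ → illicit

fu.du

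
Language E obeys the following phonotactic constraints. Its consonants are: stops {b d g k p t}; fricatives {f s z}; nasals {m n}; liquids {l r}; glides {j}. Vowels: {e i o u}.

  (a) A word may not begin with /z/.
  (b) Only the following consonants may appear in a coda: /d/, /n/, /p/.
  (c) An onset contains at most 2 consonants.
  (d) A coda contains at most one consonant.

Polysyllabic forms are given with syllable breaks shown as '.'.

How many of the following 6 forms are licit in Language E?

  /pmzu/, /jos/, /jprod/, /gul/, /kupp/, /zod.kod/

/pmzu/ — violates constraint (c): syllable 1 onset /pmz/ has 3 consonants (> 2) → illicit
/jos/ — violates constraint (b): syllable 1 coda contains /s/, which is not a licensed coda consonant → illicit
/jprod/ — violates constraint (c): syllable 1 onset /jpr/ has 3 consonants (> 2) → illicit
/gul/ — violates constraint (b): syllable 1 coda contains /l/, which is not a licensed coda consonant → illicit
/kupp/ — violates constraint (d): syllable 1 coda /pp/ has 2 consonants (> 1) → illicit
/zod.kod/ — violates constraint (a): word begins with /z/ → illicit
No form is licit → 0.

0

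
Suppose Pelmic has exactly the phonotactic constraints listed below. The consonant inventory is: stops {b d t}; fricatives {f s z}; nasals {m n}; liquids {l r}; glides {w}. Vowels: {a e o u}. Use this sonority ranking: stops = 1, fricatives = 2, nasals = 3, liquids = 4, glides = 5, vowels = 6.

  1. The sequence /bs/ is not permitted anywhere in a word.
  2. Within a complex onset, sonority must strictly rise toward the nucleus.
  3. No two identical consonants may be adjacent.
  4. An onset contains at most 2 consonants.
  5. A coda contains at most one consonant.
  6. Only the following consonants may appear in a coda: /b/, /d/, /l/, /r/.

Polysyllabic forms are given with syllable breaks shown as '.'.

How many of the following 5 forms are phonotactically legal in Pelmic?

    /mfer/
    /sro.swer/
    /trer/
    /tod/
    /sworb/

/mfer/ — violates constraint 2: syllable 1 onset /mf/: /m/ (nasal, 3) → /f/ (fricative, 2) does not rise → phonotactically illegal
/sro.swer/ — σ1 onset /sr/ (2→4 rises), coda /∅/ ok; σ2 onset /sw/ (2→5 rises), coda /r/ ok → phonotactically legal
/trer/ — σ1 onset /tr/ (1→4 rises), coda /r/ ok → phonotactically legal
/tod/ — σ1 onset /t/, coda /d/ ok → phonotactically legal
/sworb/ — violates constraint 5: syllable 1 coda /rb/ has 2 consonants (> 1) → phonotactically illegal
Phonotactically legal: /sro.swer/, /trer/, /tod/ → 3.

3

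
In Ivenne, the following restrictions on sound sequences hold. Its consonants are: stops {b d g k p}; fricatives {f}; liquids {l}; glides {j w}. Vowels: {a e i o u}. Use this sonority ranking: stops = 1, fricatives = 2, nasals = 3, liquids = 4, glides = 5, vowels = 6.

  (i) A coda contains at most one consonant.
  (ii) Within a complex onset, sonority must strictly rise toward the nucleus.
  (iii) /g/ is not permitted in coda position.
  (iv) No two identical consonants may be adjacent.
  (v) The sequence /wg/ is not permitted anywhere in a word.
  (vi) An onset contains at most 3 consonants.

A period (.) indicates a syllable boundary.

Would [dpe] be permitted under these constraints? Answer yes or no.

no

[dpe] — violates constraint (ii): syllable 1 onset /dp/: /d/ (stop, 1) → /p/ (stop, 1) does not rise → not permitted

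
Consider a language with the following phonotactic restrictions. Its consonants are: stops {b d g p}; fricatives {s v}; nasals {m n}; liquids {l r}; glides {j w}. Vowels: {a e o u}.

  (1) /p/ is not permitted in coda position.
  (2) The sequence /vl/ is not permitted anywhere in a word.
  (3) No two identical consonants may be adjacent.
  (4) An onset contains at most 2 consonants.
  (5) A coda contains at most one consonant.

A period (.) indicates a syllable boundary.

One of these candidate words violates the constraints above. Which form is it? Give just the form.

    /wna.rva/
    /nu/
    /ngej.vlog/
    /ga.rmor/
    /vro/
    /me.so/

/ngej.vlog/

/wna.rva/ — σ1 onset /wn/ (2C), coda /∅/ ok; σ2 onset /rv/ (2C), coda /∅/ ok → permitted
/nu/ — σ1 onset /n/, coda /∅/ ok → permitted
/ngej.vlog/ — violates constraint 2: contains banned sequence /vl/ → not permitted
/ga.rmor/ — σ1 onset /g/, coda /∅/ ok; σ2 onset /rm/ (2C), coda /r/ ok → permitted
/vro/ — σ1 onset /vr/ (2C), coda /∅/ ok → permitted
/me.so/ — σ1 onset /m/, coda /∅/ ok; σ2 onset /s/, coda /∅/ ok → permitted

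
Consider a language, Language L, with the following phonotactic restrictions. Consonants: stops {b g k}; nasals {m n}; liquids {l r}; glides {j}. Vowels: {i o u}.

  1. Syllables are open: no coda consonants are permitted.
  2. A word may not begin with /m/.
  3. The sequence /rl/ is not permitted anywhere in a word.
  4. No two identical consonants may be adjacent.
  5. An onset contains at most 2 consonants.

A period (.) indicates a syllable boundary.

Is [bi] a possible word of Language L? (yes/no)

yes

[bi] — σ1 onset /b/, coda /∅/ ok → well-formed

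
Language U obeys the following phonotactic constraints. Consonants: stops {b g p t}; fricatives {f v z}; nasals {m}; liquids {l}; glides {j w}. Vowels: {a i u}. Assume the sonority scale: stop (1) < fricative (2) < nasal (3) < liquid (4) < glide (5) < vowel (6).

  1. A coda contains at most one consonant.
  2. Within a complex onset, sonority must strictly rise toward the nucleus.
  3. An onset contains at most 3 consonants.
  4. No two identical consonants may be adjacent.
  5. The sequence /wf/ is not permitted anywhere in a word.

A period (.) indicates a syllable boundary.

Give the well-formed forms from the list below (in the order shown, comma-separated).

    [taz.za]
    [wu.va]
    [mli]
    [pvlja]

[wu.va], [mli]

[taz.za] — violates constraint 4: adjacent identical consonants /zz/ → ill-formed
[wu.va] — σ1 onset /w/, coda /∅/ ok; σ2 onset /v/, coda /∅/ ok → well-formed
[mli] — σ1 onset /ml/ (3→4 rises), coda /∅/ ok → well-formed
[pvlja] — violates constraint 3: syllable 1 onset /pvlj/ has 4 consonants (> 3) → ill-formed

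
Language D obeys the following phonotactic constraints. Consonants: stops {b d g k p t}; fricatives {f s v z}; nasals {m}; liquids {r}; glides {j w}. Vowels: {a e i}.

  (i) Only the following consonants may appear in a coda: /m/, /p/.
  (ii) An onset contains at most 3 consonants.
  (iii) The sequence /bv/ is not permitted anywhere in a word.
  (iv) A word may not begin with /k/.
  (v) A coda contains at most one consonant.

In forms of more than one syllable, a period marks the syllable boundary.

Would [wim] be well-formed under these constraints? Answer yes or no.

yes

[wim] — σ1 onset /w/, coda /m/ ok → well-formed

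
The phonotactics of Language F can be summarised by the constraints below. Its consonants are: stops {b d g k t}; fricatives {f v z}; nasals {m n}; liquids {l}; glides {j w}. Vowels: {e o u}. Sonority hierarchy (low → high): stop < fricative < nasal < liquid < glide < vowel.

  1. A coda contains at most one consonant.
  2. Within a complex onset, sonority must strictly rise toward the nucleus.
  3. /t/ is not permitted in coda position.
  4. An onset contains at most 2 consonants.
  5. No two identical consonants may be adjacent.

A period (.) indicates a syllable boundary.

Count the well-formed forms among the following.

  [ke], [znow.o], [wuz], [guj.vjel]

[ke] — σ1 onset /k/, coda /∅/ ok → well-formed
[znow.o] — σ1 onset /zn/ (2→3 rises), coda /w/ ok; σ2 onset /∅/, coda /∅/ ok → well-formed
[wuz] — σ1 onset /w/, coda /z/ ok → well-formed
[guj.vjel] — σ1 onset /g/, coda /j/ ok; σ2 onset /vj/ (2→5 rises), coda /l/ ok → well-formed
Well-formed: [ke], [znow.o], [wuz], [guj.vjel] → 4.

4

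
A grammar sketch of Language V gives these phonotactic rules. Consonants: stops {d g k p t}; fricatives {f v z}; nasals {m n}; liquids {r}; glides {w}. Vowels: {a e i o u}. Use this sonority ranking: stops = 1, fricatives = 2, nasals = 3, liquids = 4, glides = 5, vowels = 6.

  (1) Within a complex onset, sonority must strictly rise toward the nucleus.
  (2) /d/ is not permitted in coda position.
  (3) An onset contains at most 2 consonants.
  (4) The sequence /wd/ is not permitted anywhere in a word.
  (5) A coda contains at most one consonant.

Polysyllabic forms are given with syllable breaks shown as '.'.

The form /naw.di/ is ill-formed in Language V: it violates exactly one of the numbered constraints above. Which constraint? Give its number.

4

/naw.di/: contains banned sequence /wd/.
This is a violation of constraint 4: "The sequence /wd/ is not permitted anywhere in a word."
The remaining constraints (1, 2, 3, 5) are satisfied.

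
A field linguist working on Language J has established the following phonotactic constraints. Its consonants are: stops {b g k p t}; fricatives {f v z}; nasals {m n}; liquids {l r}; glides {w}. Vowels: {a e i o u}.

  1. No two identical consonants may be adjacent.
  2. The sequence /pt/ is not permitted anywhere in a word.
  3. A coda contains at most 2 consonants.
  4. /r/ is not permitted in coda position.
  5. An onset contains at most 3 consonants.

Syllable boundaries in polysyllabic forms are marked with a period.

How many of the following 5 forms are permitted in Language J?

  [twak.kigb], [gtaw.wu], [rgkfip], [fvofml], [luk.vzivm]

1

[twak.kigb] — violates constraint 1: adjacent identical consonants /kk/ → not permitted
[gtaw.wu] — violates constraint 1: adjacent identical consonants /ww/ → not permitted
[rgkfip] — violates constraint 5: syllable 1 onset /rgkf/ has 4 consonants (> 3) → not permitted
[fvofml] — violates constraint 3: syllable 1 coda /fml/ has 3 consonants (> 2) → not permitted
[luk.vzivm] — σ1 onset /l/, coda /k/ ok; σ2 onset /vz/ (2C), coda /vm/ (2C) ok → permitted
Permitted: [luk.vzivm] → 1.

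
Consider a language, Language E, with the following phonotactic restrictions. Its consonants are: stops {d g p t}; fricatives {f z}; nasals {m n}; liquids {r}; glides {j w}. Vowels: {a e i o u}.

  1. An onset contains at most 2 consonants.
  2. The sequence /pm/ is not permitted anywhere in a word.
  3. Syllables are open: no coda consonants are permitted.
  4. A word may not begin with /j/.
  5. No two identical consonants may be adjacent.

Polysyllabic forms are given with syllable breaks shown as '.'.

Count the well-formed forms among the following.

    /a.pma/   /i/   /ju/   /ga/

/a.pma/ — violates constraint 2: contains banned sequence /pm/ → ill-formed
/i/ — σ1 onset /∅/, coda /∅/ ok → well-formed
/ju/ — violates constraint 4: word begins with /j/ → ill-formed
/ga/ — σ1 onset /g/, coda /∅/ ok → well-formed
Well-formed: /i/, /ga/ → 2.

2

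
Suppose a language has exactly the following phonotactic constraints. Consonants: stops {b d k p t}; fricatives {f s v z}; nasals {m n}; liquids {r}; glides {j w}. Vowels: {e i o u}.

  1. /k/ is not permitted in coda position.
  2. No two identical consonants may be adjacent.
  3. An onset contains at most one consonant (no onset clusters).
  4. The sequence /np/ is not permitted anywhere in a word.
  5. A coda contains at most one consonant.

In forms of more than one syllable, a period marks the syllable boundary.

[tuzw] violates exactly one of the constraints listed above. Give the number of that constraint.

[tuzw]: syllable 1 coda /zw/ has 2 consonants (> 1).
This is a violation of constraint 5: "A coda contains at most one consonant."
The remaining constraints (1, 2, 3, 4) are satisfied.

5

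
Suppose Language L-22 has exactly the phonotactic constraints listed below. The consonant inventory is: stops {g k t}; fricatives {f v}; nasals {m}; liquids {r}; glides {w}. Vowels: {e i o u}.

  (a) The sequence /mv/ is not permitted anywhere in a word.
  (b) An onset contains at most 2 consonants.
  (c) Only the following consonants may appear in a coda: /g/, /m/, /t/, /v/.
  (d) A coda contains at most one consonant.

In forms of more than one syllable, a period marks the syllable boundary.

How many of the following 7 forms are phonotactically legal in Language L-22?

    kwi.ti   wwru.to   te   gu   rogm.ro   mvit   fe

kwi.ti — σ1 onset /kw/ (2C), coda /∅/ ok; σ2 onset /t/, coda /∅/ ok → phonotactically legal
wwru.to — violates constraint (b): syllable 1 onset /wwr/ has 3 consonants (> 2) → phonotactically illegal
te — σ1 onset /t/, coda /∅/ ok → phonotactically legal
gu — σ1 onset /g/, coda /∅/ ok → phonotactically legal
rogm.ro — violates constraint (d): syllable 1 coda /gm/ has 2 consonants (> 1) → phonotactically illegal
mvit — violates constraint (a): contains banned sequence /mv/ → phonotactically illegal
fe — σ1 onset /f/, coda /∅/ ok → phonotactically legal
Phonotactically legal: kwi.ti, te, gu, fe → 4.

4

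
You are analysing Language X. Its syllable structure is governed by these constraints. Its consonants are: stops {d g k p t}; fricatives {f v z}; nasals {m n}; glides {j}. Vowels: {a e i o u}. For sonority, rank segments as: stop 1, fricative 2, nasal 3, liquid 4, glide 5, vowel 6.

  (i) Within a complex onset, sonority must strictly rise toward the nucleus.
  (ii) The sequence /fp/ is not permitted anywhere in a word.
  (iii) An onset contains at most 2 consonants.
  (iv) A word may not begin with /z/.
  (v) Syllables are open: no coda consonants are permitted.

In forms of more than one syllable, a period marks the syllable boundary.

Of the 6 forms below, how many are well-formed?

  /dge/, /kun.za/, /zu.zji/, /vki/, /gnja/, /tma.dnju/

0

/dge/ — violates constraint (i): syllable 1 onset /dg/: /d/ (stop, 1) → /g/ (stop, 1) does not rise → ill-formed
/kun.za/ — violates constraint (v): syllable 1 coda /n/ has 1 consonant (> 0) → ill-formed
/zu.zji/ — violates constraint (iv): word begins with /z/ → ill-formed
/vki/ — violates constraint (i): syllable 1 onset /vk/: /v/ (fricative, 2) → /k/ (stop, 1) does not rise → ill-formed
/gnja/ — violates constraint (iii): syllable 1 onset /gnj/ has 3 consonants (> 2) → ill-formed
/tma.dnju/ — violates constraint (iii): syllable 2 onset /dnj/ has 3 consonants (> 2) → ill-formed
No form is well-formed → 0.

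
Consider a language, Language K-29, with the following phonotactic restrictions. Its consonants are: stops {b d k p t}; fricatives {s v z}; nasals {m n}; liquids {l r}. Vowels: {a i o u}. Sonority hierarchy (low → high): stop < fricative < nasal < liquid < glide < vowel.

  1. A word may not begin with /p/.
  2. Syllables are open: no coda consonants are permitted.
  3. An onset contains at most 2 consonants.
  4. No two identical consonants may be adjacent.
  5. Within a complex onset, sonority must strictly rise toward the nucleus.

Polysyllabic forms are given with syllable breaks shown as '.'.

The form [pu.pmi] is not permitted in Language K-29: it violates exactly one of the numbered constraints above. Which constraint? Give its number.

[pu.pmi]: word begins with /p/.
This is a violation of constraint 1: "A word may not begin with /p/."
The remaining constraints (2, 3, 4, 5) are satisfied.

1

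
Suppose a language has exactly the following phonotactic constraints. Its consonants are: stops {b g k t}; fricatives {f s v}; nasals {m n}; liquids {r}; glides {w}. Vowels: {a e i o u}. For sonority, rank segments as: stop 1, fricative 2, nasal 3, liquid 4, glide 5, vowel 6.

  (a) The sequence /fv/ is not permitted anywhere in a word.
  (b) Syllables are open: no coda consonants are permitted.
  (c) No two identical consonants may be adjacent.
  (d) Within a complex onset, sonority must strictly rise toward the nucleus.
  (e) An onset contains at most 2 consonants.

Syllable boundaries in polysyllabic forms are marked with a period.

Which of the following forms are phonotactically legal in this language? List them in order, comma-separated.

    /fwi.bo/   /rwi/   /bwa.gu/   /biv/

/fwi.bo/, /rwi/, /bwa.gu/

/fwi.bo/ — σ1 onset /fw/ (2→5 rises), coda /∅/ ok; σ2 onset /b/, coda /∅/ ok → phonotactically legal
/rwi/ — σ1 onset /rw/ (4→5 rises), coda /∅/ ok → phonotactically legal
/bwa.gu/ — σ1 onset /bw/ (1→5 rises), coda /∅/ ok; σ2 onset /g/, coda /∅/ ok → phonotactically legal
/biv/ — violates constraint (b): syllable 1 coda /v/ has 1 consonant (> 0) → phonotactically illegal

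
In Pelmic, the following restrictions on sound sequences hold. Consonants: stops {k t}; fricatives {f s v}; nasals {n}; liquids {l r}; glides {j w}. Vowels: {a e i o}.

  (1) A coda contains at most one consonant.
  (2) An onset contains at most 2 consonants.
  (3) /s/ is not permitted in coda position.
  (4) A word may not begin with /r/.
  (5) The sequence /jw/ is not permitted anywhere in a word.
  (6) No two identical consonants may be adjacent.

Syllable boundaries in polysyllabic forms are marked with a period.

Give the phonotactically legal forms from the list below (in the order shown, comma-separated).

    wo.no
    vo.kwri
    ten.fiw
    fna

wo.no — σ1 onset /w/, coda /∅/ ok; σ2 onset /n/, coda /∅/ ok → phonotactically legal
vo.kwri — violates constraint 2: syllable 2 onset /kwr/ has 3 consonants (> 2) → phonotactically illegal
ten.fiw — σ1 onset /t/, coda /n/ ok; σ2 onset /f/, coda /w/ ok → phonotactically legal
fna — σ1 onset /fn/ (2C), coda /∅/ ok → phonotactically legal

wo.no, ten.fiw, fna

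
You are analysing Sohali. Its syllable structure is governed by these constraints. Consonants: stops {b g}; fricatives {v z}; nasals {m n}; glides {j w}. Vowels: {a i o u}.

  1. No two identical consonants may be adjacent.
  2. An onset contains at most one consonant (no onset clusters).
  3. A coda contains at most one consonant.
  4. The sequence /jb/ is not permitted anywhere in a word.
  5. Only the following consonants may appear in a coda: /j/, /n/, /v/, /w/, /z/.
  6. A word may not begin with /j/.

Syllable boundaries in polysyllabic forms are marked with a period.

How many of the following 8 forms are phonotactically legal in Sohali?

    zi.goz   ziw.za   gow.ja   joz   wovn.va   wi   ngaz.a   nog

4

zi.goz — σ1 onset /z/, coda /∅/ ok; σ2 onset /g/, coda /z/ ok → phonotactically legal
ziw.za — σ1 onset /z/, coda /w/ ok; σ2 onset /z/, coda /∅/ ok → phonotactically legal
gow.ja — σ1 onset /g/, coda /w/ ok; σ2 onset /j/, coda /∅/ ok → phonotactically legal
joz — violates constraint 6: word begins with /j/ → phonotactically illegal
wovn.va — violates constraint 3: syllable 1 coda /vn/ has 2 consonants (> 1) → phonotactically illegal
wi — σ1 onset /w/, coda /∅/ ok → phonotactically legal
ngaz.a — violates constraint 2: syllable 1 onset /ng/ has 2 consonants (> 1) → phonotactically illegal
nog — violates constraint 5: syllable 1 coda contains /g/, which is not a licensed coda consonant → phonotactically illegal
Phonotactically legal: zi.goz, ziw.za, gow.ja, wi → 4.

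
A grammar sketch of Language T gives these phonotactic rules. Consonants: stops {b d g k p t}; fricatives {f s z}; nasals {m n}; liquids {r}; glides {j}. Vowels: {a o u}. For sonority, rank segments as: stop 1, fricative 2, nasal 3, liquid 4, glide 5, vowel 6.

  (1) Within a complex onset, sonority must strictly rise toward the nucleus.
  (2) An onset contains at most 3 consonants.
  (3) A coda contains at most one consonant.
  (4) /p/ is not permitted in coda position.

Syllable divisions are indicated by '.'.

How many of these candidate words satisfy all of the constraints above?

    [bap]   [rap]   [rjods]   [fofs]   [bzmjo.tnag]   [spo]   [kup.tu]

0

[bap] — violates constraint 4: syllable 1 coda contains /p/ → not permitted
[rap] — violates constraint 4: syllable 1 coda contains /p/ → not permitted
[rjods] — violates constraint 3: syllable 1 coda /ds/ has 2 consonants (> 1) → not permitted
[fofs] — violates constraint 3: syllable 1 coda /fs/ has 2 consonants (> 1) → not permitted
[bzmjo.tnag] — violates constraint 2: syllable 1 onset /bzmj/ has 4 consonants (> 3) → not permitted
[spo] — violates constraint 1: syllable 1 onset /sp/: /s/ (fricative, 2) → /p/ (stop, 1) does not rise → not permitted
[kup.tu] — violates constraint 4: syllable 1 coda contains /p/ → not permitted
No form is permitted → 0.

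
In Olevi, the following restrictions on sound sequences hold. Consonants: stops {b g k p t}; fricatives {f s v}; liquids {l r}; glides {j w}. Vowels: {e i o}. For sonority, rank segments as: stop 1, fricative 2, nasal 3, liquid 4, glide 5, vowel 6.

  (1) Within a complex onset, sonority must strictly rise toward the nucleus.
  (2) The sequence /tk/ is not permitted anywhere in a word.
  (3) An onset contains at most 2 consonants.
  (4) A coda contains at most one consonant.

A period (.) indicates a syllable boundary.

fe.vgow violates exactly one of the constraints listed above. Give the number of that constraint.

fe.vgow: syllable 2 onset /vg/: /v/ (fricative, 2) → /g/ (stop, 1) does not rise.
This is a violation of constraint 1: "Within a complex onset, sonority must strictly rise toward the nucleus."
The remaining constraints (2, 3, 4) are satisfied.

1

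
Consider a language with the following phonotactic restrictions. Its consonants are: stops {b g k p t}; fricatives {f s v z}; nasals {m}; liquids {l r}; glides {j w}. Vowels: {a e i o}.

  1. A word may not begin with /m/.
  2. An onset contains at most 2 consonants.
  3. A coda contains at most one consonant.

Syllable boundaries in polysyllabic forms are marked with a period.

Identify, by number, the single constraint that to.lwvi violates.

2

to.lwvi: syllable 2 onset /lwv/ has 3 consonants (> 2).
This is a violation of constraint 2: "An onset contains at most 2 consonants."
The remaining constraints (1, 3) are satisfied.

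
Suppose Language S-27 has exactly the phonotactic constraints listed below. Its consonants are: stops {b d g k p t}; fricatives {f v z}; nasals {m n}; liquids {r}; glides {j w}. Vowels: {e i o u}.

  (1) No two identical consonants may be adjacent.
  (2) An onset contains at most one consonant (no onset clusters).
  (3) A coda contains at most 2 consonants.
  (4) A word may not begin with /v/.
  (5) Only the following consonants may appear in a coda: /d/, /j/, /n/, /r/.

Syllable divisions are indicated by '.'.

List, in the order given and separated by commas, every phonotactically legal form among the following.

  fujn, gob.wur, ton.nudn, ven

fujn

fujn — σ1 onset /f/, coda /jn/ (2C) ok → phonotactically legal
gob.wur — violates constraint 5: syllable 1 coda contains /b/, which is not a licensed coda consonant → phonotactically illegal
ton.nudn — violates constraint 1: adjacent identical consonants /nn/ → phonotactically illegal
ven — violates constraint 4: word begins with /v/ → phonotactically illegal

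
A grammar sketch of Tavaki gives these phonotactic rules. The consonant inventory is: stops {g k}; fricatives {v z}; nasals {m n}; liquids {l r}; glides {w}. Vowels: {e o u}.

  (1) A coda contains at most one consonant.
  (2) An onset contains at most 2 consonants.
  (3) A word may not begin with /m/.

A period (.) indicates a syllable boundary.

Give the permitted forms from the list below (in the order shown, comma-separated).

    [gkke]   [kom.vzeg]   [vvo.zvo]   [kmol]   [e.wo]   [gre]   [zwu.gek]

[gkke] — violates constraint 2: syllable 1 onset /gkk/ has 3 consonants (> 2) → not permitted
[kom.vzeg] — σ1 onset /k/, coda /m/ ok; σ2 onset /vz/ (2C), coda /g/ ok → permitted
[vvo.zvo] — σ1 onset /vv/ (2C), coda /∅/ ok; σ2 onset /zv/ (2C), coda /∅/ ok → permitted
[kmol] — σ1 onset /km/ (2C), coda /l/ ok → permitted
[e.wo] — σ1 onset /∅/, coda /∅/ ok; σ2 onset /w/, coda /∅/ ok → permitted
[gre] — σ1 onset /gr/ (2C), coda /∅/ ok → permitted
[zwu.gek] — σ1 onset /zw/ (2C), coda /∅/ ok; σ2 onset /g/, coda /k/ ok → permitted

[kom.vzeg], [vvo.zvo], [kmol], [e.wo], [gre], [zwu.gek]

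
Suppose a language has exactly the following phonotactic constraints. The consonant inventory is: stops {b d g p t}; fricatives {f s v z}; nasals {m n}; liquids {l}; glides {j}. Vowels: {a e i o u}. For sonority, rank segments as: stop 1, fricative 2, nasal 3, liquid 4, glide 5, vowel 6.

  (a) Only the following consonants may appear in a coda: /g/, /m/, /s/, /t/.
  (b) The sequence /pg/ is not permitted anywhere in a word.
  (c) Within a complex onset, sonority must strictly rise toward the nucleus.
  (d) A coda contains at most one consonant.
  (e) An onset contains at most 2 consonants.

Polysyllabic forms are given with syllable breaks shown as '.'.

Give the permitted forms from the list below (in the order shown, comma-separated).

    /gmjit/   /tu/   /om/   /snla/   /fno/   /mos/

/gmjit/ — violates constraint (e): syllable 1 onset /gmj/ has 3 consonants (> 2) → not permitted
/tu/ — σ1 onset /t/, coda /∅/ ok → permitted
/om/ — σ1 onset /∅/, coda /m/ ok → permitted
/snla/ — violates constraint (e): syllable 1 onset /snl/ has 3 consonants (> 2) → not permitted
/fno/ — σ1 onset /fn/ (2→3 rises), coda /∅/ ok → permitted
/mos/ — σ1 onset /m/, coda /s/ ok → permitted

/tu/, /om/, /fno/, /mos/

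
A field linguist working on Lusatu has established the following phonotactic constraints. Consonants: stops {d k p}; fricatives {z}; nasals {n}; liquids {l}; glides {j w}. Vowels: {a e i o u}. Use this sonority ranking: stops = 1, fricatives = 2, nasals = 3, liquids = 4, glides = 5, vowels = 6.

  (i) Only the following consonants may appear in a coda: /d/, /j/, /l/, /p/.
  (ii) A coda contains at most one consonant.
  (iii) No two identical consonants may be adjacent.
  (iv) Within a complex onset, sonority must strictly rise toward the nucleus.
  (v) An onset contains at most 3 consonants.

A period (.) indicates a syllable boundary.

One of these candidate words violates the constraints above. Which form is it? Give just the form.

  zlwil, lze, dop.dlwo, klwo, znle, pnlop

zlwil — σ1 onset /zlw/ (2→4→5 rises), coda /l/ ok → phonotactically legal
lze — violates constraint (iv): syllable 1 onset /lz/: /l/ (liquid, 4) → /z/ (fricative, 2) does not rise → phonotactically illegal
dop.dlwo — σ1 onset /d/, coda /p/ ok; σ2 onset /dlw/ (1→4→5 rises), coda /∅/ ok → phonotactically legal
klwo — σ1 onset /klw/ (1→4→5 rises), coda /∅/ ok → phonotactically legal
znle — σ1 onset /znl/ (2→3→4 rises), coda /∅/ ok → phonotactically legal
pnlop — σ1 onset /pnl/ (1→3→4 rises), coda /p/ ok → phonotactically legal

lze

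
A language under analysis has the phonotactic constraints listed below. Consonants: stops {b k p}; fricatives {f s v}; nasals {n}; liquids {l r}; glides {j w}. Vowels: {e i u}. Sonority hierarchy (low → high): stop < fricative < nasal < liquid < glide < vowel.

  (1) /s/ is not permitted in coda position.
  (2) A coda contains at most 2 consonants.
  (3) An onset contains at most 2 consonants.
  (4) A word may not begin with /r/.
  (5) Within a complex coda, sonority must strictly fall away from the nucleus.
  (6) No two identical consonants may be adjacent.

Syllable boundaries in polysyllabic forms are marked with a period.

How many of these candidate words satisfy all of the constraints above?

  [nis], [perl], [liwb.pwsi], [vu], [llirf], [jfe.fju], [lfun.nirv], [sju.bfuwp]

3

[nis] — violates constraint 1: syllable 1 coda contains /s/ → illicit
[perl] — violates constraint 5: syllable 1 coda /rl/: /r/ (liquid, 4) → /l/ (liquid, 4) does not fall → illicit
[liwb.pwsi] — violates constraint 3: syllable 2 onset /pws/ has 3 consonants (> 2) → illicit
[vu] — σ1 onset /v/, coda /∅/ ok → licit
[llirf] — violates constraint 6: adjacent identical consonants /ll/ → illicit
[jfe.fju] — σ1 onset /jf/ (2C), coda /∅/ ok; σ2 onset /fj/ (2C), coda /∅/ ok → licit
[lfun.nirv] — violates constraint 6: adjacent identical consonants /nn/ → illicit
[sju.bfuwp] — σ1 onset /sj/ (2C), coda /∅/ ok; σ2 onset /bf/ (2C), coda /wp/ (5→1 falls) ok → licit
Licit: [vu], [jfe.fju], [sju.bfuwp] → 3.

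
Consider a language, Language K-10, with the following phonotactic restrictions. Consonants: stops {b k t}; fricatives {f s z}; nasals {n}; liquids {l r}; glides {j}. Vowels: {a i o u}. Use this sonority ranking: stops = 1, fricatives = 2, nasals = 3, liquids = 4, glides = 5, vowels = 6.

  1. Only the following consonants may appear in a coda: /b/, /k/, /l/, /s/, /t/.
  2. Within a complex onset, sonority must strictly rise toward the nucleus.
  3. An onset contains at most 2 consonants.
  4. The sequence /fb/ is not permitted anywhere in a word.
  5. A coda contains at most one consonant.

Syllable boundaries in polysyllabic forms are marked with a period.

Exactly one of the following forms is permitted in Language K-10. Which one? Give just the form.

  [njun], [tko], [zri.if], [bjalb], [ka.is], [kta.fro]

[njun] — violates constraint 1: syllable 1 coda contains /n/, which is not a licensed coda consonant → not permitted
[tko] — violates constraint 2: syllable 1 onset /tk/: /t/ (stop, 1) → /k/ (stop, 1) does not rise → not permitted
[zri.if] — violates constraint 1: syllable 2 coda contains /f/, which is not a licensed coda consonant → not permitted
[bjalb] — violates constraint 5: syllable 1 coda /lb/ has 2 consonants (> 1) → not permitted
[ka.is] — σ1 onset /k/, coda /∅/ ok; σ2 onset /∅/, coda /s/ ok → permitted
[kta.fro] — violates constraint 2: syllable 1 onset /kt/: /k/ (stop, 1) → /t/ (stop, 1) does not rise → not permitted

[ka.is]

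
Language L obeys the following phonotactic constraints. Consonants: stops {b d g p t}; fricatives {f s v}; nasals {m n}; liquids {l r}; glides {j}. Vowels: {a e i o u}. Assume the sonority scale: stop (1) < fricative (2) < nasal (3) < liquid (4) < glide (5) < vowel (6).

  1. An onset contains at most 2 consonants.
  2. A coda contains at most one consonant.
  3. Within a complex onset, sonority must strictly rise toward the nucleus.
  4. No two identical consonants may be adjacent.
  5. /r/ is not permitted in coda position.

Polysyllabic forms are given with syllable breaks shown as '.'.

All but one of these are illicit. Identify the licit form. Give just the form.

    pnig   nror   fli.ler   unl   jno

pnig

pnig — σ1 onset /pn/ (1→3 rises), coda /g/ ok → licit
nror — violates constraint 5: syllable 1 coda contains /r/ → illicit
fli.ler — violates constraint 5: syllable 2 coda contains /r/ → illicit
unl — violates constraint 2: syllable 1 coda /nl/ has 2 consonants (> 1) → illicit
jno — violates constraint 3: syllable 1 onset /jn/: /j/ (glide, 5) → /n/ (nasal, 3) does not rise → illicit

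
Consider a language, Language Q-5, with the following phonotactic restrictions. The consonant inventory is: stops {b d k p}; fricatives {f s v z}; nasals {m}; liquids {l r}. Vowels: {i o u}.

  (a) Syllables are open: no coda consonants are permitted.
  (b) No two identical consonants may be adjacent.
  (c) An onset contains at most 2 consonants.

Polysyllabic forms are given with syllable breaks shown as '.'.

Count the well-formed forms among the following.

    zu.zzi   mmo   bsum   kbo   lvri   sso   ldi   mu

zu.zzi — violates constraint (b): adjacent identical consonants /zz/ → ill-formed
mmo — violates constraint (b): adjacent identical consonants /mm/ → ill-formed
bsum — violates constraint (a): syllable 1 coda /m/ has 1 consonant (> 0) → ill-formed
kbo — σ1 onset /kb/ (2C), coda /∅/ ok → well-formed
lvri — violates constraint (c): syllable 1 onset /lvr/ has 3 consonants (> 2) → ill-formed
sso — violates constraint (b): adjacent identical consonants /ss/ → ill-formed
ldi — σ1 onset /ld/ (2C), coda /∅/ ok → well-formed
mu — σ1 onset /m/, coda /∅/ ok → well-formed
Well-formed: kbo, ldi, mu → 3.

3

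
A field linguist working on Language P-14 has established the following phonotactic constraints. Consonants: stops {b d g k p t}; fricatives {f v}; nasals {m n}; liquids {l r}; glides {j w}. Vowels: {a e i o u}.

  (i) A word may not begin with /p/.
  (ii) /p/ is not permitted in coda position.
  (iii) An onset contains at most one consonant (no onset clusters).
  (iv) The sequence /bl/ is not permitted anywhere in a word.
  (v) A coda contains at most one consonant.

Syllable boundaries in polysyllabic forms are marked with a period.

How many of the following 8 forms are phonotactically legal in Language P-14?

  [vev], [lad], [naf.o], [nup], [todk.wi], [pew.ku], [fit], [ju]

5

[vev] — σ1 onset /v/, coda /v/ ok → phonotactically legal
[lad] — σ1 onset /l/, coda /d/ ok → phonotactically legal
[naf.o] — σ1 onset /n/, coda /f/ ok; σ2 onset /∅/, coda /∅/ ok → phonotactically legal
[nup] — violates constraint (ii): syllable 1 coda contains /p/ → phonotactically illegal
[todk.wi] — violates constraint (v): syllable 1 coda /dk/ has 2 consonants (> 1) → phonotactically illegal
[pew.ku] — violates constraint (i): word begins with /p/ → phonotactically illegal
[fit] — σ1 onset /f/, coda /t/ ok → phonotactically legal
[ju] — σ1 onset /j/, coda /∅/ ok → phonotactically legal
Phonotactically legal: [vev], [lad], [naf.o], [fit], [ju] → 5.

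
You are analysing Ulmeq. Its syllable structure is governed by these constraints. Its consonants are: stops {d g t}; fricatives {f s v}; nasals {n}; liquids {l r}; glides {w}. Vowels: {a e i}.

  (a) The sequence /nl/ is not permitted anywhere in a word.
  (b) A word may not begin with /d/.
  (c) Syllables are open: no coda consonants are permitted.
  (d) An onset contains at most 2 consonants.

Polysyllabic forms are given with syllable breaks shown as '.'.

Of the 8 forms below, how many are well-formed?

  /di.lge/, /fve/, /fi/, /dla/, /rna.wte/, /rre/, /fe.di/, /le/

/di.lge/ — violates constraint (b): word begins with /d/ → ill-formed
/fve/ — σ1 onset /fv/ (2C), coda /∅/ ok → well-formed
/fi/ — σ1 onset /f/, coda /∅/ ok → well-formed
/dla/ — violates constraint (b): word begins with /d/ → ill-formed
/rna.wte/ — σ1 onset /rn/ (2C), coda /∅/ ok; σ2 onset /wt/ (2C), coda /∅/ ok → well-formed
/rre/ — σ1 onset /rr/ (2C), coda /∅/ ok → well-formed
/fe.di/ — σ1 onset /f/, coda /∅/ ok; σ2 onset /d/, coda /∅/ ok → well-formed
/le/ — σ1 onset /l/, coda /∅/ ok → well-formed
Well-formed: /fve/, /fi/, /rna.wte/, /rre/, /fe.di/, /le/ → 6.

6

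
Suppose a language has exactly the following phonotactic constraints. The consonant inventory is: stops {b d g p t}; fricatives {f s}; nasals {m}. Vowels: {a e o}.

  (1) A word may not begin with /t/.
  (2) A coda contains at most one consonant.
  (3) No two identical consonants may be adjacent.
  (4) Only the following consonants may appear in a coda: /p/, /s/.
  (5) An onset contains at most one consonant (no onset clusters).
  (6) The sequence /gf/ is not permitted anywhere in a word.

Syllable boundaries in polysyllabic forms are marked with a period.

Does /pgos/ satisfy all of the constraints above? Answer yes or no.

/pgos/ — violates constraint 5: syllable 1 onset /pg/ has 2 consonants (> 1) → phonotactically illegal

no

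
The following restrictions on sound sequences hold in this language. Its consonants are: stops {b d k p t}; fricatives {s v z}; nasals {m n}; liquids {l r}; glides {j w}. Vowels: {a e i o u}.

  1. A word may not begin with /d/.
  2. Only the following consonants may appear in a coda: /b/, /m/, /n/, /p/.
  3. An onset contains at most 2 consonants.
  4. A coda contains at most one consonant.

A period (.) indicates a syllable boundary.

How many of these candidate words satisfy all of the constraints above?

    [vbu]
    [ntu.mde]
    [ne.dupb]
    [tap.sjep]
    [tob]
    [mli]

5

[vbu] — σ1 onset /vb/ (2C), coda /∅/ ok → well-formed
[ntu.mde] — σ1 onset /nt/ (2C), coda /∅/ ok; σ2 onset /md/ (2C), coda /∅/ ok → well-formed
[ne.dupb] — violates constraint 4: syllable 2 coda /pb/ has 2 consonants (> 1) → ill-formed
[tap.sjep] — σ1 onset /t/, coda /p/ ok; σ2 onset /sj/ (2C), coda /p/ ok → well-formed
[tob] — σ1 onset /t/, coda /b/ ok → well-formed
[mli] — σ1 onset /ml/ (2C), coda /∅/ ok → well-formed
Well-formed: [vbu], [ntu.mde], [tap.sjep], [tob], [mli] → 5.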